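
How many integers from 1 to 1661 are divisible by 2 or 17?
⌊1661/2⌋ + ⌊1661/17⌋ - ⌊1661/34⌋ = 830 + 97 - 48 = 879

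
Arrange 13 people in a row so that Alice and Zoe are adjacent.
Treat as block: (13-1)! × 2! = 479001600 × 2 = 958003200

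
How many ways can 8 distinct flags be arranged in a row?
8! = 40320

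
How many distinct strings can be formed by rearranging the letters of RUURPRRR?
8! / (2! × 1! × 5!) = 168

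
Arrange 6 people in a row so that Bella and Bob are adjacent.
Treat as block: (6-1)! × 2! = 120 × 2 = 240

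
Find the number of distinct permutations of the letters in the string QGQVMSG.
7! / (1! × 1! × 2! × 2! × 1!) = 1260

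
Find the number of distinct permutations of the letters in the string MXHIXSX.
7! / (1! × 1! × 1! × 3! × 1!) = 840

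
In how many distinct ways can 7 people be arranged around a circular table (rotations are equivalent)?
Circular: fix one position, arrange the rest. (7-1)! = 720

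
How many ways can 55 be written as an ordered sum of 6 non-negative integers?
C(55+6-1, 6-1) = C(60, 5) = 5461512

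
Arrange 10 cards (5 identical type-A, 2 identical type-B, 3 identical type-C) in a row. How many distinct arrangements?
10! / (5! × 2! × 3!) = 2520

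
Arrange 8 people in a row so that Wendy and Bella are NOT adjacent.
Total - adjacent = 8! - (8-1)!×2 = 40320 - 10080 = 30240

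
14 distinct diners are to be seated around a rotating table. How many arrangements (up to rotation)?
Circular: fix one position, arrange the rest. (14-1)! = 6227020800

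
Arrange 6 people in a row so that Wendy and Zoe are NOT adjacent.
Total - adjacent = 6! - (6-1)!×2 = 720 - 240 = 480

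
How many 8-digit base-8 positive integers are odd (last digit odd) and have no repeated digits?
Last∈{1,3,5,7}. Last=0: 0. Last nonzero: 4×6×P(6,6) = 17280. Total = 17280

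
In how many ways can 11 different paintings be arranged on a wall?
11! = 39916800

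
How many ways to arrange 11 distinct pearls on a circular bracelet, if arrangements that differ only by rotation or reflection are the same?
(11-1)!/2 = 3628800/2 = 1814400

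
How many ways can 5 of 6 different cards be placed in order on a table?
P(6,5) = 6!/(6-5)! = 720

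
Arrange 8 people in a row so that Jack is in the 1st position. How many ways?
Fix one position: (8-1)! = 5040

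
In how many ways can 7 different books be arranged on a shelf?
7! = 5040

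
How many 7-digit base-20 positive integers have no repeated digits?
First digit: 19 choices (nonzero). Then descending: 19 × 19 × 18 × 17 × 16 × 15 × 14 = 371165760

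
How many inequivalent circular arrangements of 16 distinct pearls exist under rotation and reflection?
(16-1)!/2 = 1307674368000/2 = 653837184000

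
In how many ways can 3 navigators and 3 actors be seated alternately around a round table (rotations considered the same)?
Fix one of the navigators: (3-1)! ways for the remaining navigators, × 3! ways for the actors = 2 × 6 = 12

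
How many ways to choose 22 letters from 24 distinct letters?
C(24,22) = 24!/(22!×2!) = 276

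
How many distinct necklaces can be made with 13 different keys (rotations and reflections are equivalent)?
(13-1)!/2 = 479001600/2 = 239500800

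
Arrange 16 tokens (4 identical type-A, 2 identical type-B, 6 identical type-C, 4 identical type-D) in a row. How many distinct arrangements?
16! / (4! × 2! × 6! × 4!) = 25225200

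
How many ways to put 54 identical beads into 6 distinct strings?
C(54+6-1, 6-1) = C(59, 5) = 5006386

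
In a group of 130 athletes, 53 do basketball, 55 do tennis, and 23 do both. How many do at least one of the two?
|A∪B| = |A| + |B| - |A∩B| = 53 + 55 - 23 = 85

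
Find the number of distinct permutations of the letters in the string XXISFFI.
7! / (2! × 2! × 1! × 2!) = 630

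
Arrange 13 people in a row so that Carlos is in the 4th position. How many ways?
Fix one position: (13-1)! = 479001600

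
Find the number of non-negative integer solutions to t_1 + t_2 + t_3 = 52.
C(52+3-1, 3-1) = C(54, 2) = 1431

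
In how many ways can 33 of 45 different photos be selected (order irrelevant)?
C(45,33) = 45!/(33!×12!) = 28760021745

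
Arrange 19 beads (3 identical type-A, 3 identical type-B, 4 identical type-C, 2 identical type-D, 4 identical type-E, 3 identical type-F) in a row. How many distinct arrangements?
19! / (3! × 3! × 4! × 2! × 4! × 3!) = 488864376000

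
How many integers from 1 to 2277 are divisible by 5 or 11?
⌊2277/5⌋ + ⌊2277/11⌋ - ⌊2277/55⌋ = 455 + 207 - 41 = 621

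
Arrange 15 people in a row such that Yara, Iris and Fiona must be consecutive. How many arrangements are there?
Treat the 3 as one block: (15-3+1)! × 3! = 6227020800 × 6 = 37362124800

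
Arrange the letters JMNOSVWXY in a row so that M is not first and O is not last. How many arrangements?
By inclusion-exclusion: 9! - 2×(9-1)! + (9-2)! = 362880 - 80640 + 5040 = 287280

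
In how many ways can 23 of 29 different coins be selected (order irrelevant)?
C(29,23) = 29!/(23!×6!) = 475020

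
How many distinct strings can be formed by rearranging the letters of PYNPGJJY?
8! / (1! × 2! × 2! × 1! × 2!) = 5040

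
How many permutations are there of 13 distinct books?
13! = 6227020800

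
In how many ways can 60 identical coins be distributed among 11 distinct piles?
C(60+11-1, 11-1) = C(70, 10) = 396704524216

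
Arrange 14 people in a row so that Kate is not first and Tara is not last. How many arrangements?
By inclusion-exclusion: 14! - 2×(14-1)! + (14-2)! = 87178291200 - 12454041600 + 479001600 = 75203251200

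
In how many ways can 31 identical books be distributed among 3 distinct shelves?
C(31+3-1, 3-1) = C(33, 2) = 528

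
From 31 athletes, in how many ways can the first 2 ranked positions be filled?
P(31,2) = 31!/(31-2)! = 930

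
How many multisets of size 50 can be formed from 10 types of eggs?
C(50+10-1, 10-1) = C(59, 9) = 12565671261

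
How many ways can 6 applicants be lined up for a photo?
6! = 720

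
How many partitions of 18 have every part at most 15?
Let r_j(i) = number of partitions of i into parts ≤ j, for i = 0..18. r_1(i) = 1 for all i; r_j(i) = r_{j-1}(i) + r_j(i-j). Rows j = 2..15: ≤2: 1 1 2 2 3 3 4 4 5 5 6 6 7 7 8 8 9 9 10; ≤3: 1 1 2 3 4 5 7 8 10 12 14 16 19 21 24 27 30 33 37; ≤4: 1 1 2 3 5 6 9 11 15 18 23 27 34 39 47 54 64 72 84; ≤5: 1 1 2 3 5 7 10 13 18 23 30 37 47 57 70 84 101 119 141; ≤6: 1 1 2 3 5 7 11 14 20 26 35 44 58 71 90 110 136 163 199; ≤7: 1 1 2 3 5 7 11 15 21 28 38 49 65 82 105 131 164 201 248; ≤8: 1 1 2 3 5 7 11 15 22 29 40 52 70 89 116 146 186 230 288; ≤9: 1 1 2 3 5 7 11 15 22 30 41 54 73 94 123 157 201 252 318; ≤10: 1 1 2 3 5 7 11 15 22 30 42 55 75 97 128 164 212 267 340; ≤11: 1 1 2 3 5 7 11 15 22 30 42 56 76 99 131 169 219 278 355; ≤12: 1 1 2 3 5 7 11 15 22 30 42 56 77 100 133 172 224 285 366; ≤13: 1 1 2 3 5 7 11 15 22 30 42 56 77 101 134 174 227 290 373; ≤14: 1 1 2 3 5 7 11 15 22 30 42 56 77 101 135 175 229 293 378; ≤15: 1 1 2 3 5 7 11 15 22 30 42 56 77 101 135 176 230 295 381. r_15(18) = 381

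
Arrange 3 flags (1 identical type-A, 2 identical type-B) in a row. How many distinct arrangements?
3! / (1! × 2!) = 3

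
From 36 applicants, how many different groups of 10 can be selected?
C(36,10) = 36!/(10!×26!) = 254186856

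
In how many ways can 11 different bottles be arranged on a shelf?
11! = 39916800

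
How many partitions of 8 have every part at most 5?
Let r_j(i) = number of partitions of i into parts ≤ j, for i = 0..8. r_1(i) = 1 for all i; r_j(i) = r_{j-1}(i) + r_j(i-j). Rows j = 2..5: ≤2: 1 1 2 2 3 3 4 4 5; ≤3: 1 1 2 3 4 5 7 8 10; ≤4: 1 1 2 3 5 6 9 11 15; ≤5: 1 1 2 3 5 7 10 13 18. r_5(8) = 18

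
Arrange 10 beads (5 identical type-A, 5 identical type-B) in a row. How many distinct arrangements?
10! / (5! × 5!) = 252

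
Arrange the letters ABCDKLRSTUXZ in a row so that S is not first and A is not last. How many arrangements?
By inclusion-exclusion: 12! - 2×(12-1)! + (12-2)! = 479001600 - 79833600 + 3628800 = 402796800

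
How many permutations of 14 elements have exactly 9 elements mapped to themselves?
Choose the 9 fixed points C(14,9) = 2002, derange the rest: !5 = Σ_{j=0}^{5} (-1)^j·5!/j! = 120 - 120 + 60 - 20 + 5 - 1 = 44. Product = 2002 × 44 = 88088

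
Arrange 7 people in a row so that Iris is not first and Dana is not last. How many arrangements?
By inclusion-exclusion: 7! - 2×(7-1)! + (7-2)! = 5040 - 1440 + 120 = 3720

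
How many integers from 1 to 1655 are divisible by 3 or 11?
⌊1655/3⌋ + ⌊1655/11⌋ - ⌊1655/33⌋ = 551 + 150 - 50 = 651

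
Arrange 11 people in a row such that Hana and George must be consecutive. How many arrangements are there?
Treat the 2 as one block: (11-2+1)! × 2! = 3628800 × 2 = 7257600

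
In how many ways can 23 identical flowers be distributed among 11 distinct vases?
C(23+11-1, 11-1) = C(33, 10) = 92561040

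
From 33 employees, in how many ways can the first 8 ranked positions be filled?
P(33,8) = 33!/(33-8)! = 559809169920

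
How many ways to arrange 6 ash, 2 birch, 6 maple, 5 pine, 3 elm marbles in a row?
22! / (6! × 2! × 6! × 5! × 3!) = 1505702278080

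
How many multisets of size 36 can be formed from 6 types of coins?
C(36+6-1, 6-1) = C(41, 5) = 749398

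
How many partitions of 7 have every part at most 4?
Let r_j(i) = number of partitions of i into parts ≤ j, for i = 0..7. r_1(i) = 1 for all i; r_j(i) = r_{j-1}(i) + r_j(i-j). Rows j = 2..4: ≤2: 1 1 2 2 3 3 4 4; ≤3: 1 1 2 3 4 5 7 8; ≤4: 1 1 2 3 5 6 9 11. r_4(7) = 11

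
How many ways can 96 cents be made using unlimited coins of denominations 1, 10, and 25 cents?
Coefficient of x^96 in 1/(1-x^1) · 1/(1-x^10) · 1/(1-x^25). Case on j = number of 25-cent coins (j = 0..3); remainder r = 96 - 25j is made from {1,10} in ⌊r/10⌋+1 ways. r = 96, 71, 46, 21 → 10 + 8 + 5 + 3 = 26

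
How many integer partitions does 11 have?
Pentagonal recurrence p(n) = p(n-1) + p(n-2) - p(n-5) - p(n-7) + p(n-12) + p(n-15) - ... gives p(0..10) = 1, 1, 2, 3, 5, 7, 11, 15, 22, 30, 42. p(11) = p(10) + p(9) - p(6) - p(4) = 42 + 30 - 11 - 5 = 56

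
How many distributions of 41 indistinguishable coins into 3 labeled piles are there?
C(41+3-1, 3-1) = C(43, 2) = 903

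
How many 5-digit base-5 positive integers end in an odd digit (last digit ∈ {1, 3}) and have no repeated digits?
Last∈{1,3}. Last=0: 0. Last nonzero: 2×3×P(3,3) = 36. Total = 36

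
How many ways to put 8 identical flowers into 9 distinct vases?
C(8+9-1, 9-1) = C(16, 8) = 12870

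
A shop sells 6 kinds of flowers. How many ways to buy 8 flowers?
C(8+6-1, 6-1) = C(13, 5) = 1287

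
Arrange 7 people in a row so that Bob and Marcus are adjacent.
Treat as block: (7-1)! × 2! = 720 × 2 = 1440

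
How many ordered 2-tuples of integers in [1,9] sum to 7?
Coefficient of x^7 in (x + x² + ... + x^9)^2. By inclusion-exclusion on dice exceeding 9: Σ_j (-1)^j C(2,j)·C(7-1-9j, 1) = C(2,0)·C(6,1) = 1·6 = 6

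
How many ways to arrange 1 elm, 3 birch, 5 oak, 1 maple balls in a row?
10! / (1! × 3! × 5! × 1!) = 5040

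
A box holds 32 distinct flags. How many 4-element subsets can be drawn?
C(32,4) = 32!/(4!×28!) = 35960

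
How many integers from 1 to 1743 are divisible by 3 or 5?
⌊1743/3⌋ + ⌊1743/5⌋ - ⌊1743/15⌋ = 581 + 348 - 116 = 813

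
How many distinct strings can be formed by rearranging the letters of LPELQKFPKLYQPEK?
15! / (3! × 3! × 2! × 1! × 3! × 2! × 1!) = 1513512000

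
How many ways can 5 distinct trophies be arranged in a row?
5! = 120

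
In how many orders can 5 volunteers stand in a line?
5! = 120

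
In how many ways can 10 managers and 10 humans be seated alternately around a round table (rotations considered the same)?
Fix one of the managers: (10-1)! ways for the remaining managers, × 10! ways for the humans = 362880 × 3628800 = 1316818944000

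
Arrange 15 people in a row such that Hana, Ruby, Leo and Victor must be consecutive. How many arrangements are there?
Treat the 4 as one block: (15-4+1)! × 4! = 479001600 × 24 = 11496038400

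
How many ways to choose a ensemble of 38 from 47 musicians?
C(47,38) = 47!/(38!×9!) = 1362649145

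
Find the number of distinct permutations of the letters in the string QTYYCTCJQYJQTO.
14! / (1! × 3! × 2! × 2! × 3! × 3!) = 100900800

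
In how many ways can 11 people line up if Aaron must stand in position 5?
Fix one position: (11-1)! = 3628800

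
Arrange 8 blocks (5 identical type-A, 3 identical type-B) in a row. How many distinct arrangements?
8! / (5! × 3!) = 56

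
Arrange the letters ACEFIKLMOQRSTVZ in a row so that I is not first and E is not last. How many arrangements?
By inclusion-exclusion: 15! - 2×(15-1)! + (15-2)! = 1307674368000 - 174356582400 + 6227020800 = 1139544806400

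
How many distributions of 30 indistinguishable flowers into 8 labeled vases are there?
C(30+8-1, 8-1) = C(37, 7) = 10295472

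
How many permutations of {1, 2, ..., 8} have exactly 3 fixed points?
Choose the 3 fixed points C(8,3) = 56, derange the rest: !5 = Σ_{j=0}^{5} (-1)^j·5!/j! = 120 - 120 + 60 - 20 + 5 - 1 = 44. Product = 56 × 44 = 2464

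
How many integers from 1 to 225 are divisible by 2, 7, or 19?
⌊225/2⌋+⌊225/7⌋+⌊225/19⌋ - ⌊225/14⌋-⌊225/38⌋-⌊225/133⌋ + ⌊225/266⌋ = 112+32+11 - 16-5-1 + 0 = 133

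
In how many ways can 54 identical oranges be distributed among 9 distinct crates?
C(54+9-1, 9-1) = C(62, 8) = 3381098545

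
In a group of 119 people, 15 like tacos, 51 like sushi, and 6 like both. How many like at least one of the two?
|A∪B| = |A| + |B| - |A∩B| = 15 + 51 - 6 = 60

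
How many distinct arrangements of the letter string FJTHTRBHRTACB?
13! / (2! × 1! × 3! × 2! × 1! × 1! × 2! × 1!) = 129729600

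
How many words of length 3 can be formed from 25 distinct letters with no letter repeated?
P(25,3) = 25!/(25-3)! = 13800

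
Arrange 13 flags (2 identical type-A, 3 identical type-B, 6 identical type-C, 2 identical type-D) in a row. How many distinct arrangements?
13! / (2! × 3! × 6! × 2!) = 360360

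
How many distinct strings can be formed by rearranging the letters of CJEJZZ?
6! / (2! × 1! × 1! × 2!) = 180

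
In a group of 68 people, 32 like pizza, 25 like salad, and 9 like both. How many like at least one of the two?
|A∪B| = |A| + |B| - |A∩B| = 32 + 25 - 9 = 48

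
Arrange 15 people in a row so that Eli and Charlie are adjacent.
Treat as block: (15-1)! × 2! = 87178291200 × 2 = 174356582400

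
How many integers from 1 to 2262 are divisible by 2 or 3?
⌊2262/2⌋ + ⌊2262/3⌋ - ⌊2262/6⌋ = 1131 + 754 - 377 = 1508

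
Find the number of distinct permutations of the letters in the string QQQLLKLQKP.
10! / (4! × 2! × 1! × 3!) = 12600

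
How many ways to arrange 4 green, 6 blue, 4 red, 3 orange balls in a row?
17! / (4! × 6! × 4! × 3!) = 142942800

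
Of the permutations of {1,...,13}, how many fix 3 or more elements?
Exactly j fixed points: C(13,j)·!(13-j); sum over j ≥ 3 (derangement numbers via !m = (m-1)·(!(m-1) + !(m-2)): !0..!10 = 1, 0, 1, 2, 9, 44, 265, 1854, 14833, 133496, 1334961). Σ_{j=3}^{13} C(13,j)·!(13-j) = C(13,3)·!10 + C(13,4)·!9 + C(13,5)·!8 + C(13,6)·!7 + C(13,7)·!6 + C(13,8)·!5 + C(13,9)·!4 + C(13,10)·!3 + C(13,11)·!2 + C(13,12)·!1 + C(13,13)·!0 = 286·1334961 + 715·133496 + 1287·14833 + 1716·1854 + 1716·265 + 1287·44 + 715·9 + 286·2 + 78·1 + 13·0 + 1·1 = 500038475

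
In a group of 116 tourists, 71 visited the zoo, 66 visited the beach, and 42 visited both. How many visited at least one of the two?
|A∪B| = |A| + |B| - |A∩B| = 71 + 66 - 42 = 95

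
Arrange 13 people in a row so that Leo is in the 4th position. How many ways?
Fix one position: (13-1)! = 479001600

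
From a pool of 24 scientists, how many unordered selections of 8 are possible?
C(24,8) = 24!/(8!×16!) = 735471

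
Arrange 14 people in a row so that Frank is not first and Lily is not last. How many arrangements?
By inclusion-exclusion: 14! - 2×(14-1)! + (14-2)! = 87178291200 - 12454041600 + 479001600 = 75203251200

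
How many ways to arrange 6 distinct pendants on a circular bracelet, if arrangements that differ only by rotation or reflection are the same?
(6-1)!/2 = 120/2 = 60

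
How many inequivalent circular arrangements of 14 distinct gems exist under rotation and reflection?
(14-1)!/2 = 6227020800/2 = 3113510400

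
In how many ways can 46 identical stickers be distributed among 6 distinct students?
C(46+6-1, 6-1) = C(51, 5) = 2349060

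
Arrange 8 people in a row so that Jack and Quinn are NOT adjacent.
Total - adjacent = 8! - (8-1)!×2 = 40320 - 10080 = 30240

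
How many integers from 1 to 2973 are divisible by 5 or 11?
⌊2973/5⌋ + ⌊2973/11⌋ - ⌊2973/55⌋ = 594 + 270 - 54 = 810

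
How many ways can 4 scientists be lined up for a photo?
4! = 24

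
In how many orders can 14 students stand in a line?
14! = 87178291200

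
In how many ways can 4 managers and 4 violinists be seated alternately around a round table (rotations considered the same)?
Fix one of the managers: (4-1)! ways for the remaining managers, × 4! ways for the violinists = 6 × 24 = 144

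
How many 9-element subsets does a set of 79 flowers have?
C(79,9) = 79!/(9!×70!) = 205811513765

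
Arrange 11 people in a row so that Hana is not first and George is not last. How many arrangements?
By inclusion-exclusion: 11! - 2×(11-1)! + (11-2)! = 39916800 - 7257600 + 362880 = 33022080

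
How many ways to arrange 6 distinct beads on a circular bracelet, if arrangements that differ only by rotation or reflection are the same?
(6-1)!/2 = 120/2 = 60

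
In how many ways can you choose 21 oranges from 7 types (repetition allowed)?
C(21+7-1, 7-1) = C(27, 6) = 296010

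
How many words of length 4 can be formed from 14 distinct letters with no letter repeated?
P(14,4) = 14!/(14-4)! = 24024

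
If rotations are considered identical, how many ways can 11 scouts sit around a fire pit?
Circular: fix one position, arrange the rest. (11-1)! = 3628800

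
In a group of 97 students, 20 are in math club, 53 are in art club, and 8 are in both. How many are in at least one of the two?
|A∪B| = |A| + |B| - |A∩B| = 20 + 53 - 8 = 65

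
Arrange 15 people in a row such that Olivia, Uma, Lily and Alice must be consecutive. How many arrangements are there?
Treat the 4 as one block: (15-4+1)! × 4! = 479001600 × 24 = 11496038400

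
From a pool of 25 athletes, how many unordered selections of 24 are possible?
C(25,24) = 25!/(24!×1!) = 25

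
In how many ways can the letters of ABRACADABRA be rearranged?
11! / (5! × 2! × 2! × 1! × 1!) = 83160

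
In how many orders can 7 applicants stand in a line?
7! = 5040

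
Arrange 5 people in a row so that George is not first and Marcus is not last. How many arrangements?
By inclusion-exclusion: 5! - 2×(5-1)! + (5-2)! = 120 - 48 + 6 = 78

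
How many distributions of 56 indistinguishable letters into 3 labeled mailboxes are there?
C(56+3-1, 3-1) = C(58, 2) = 1653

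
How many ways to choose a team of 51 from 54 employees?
C(54,51) = 54!/(51!×3!) = 24804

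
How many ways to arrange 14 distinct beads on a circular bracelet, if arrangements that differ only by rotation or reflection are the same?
(14-1)!/2 = 6227020800/2 = 3113510400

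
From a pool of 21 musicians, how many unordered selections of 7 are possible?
C(21,7) = 21!/(7!×14!) = 116280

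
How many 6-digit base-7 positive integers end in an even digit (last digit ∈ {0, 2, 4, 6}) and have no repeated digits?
Last∈{0,2,4,6}. Last=0: 720. Last nonzero: 3×5×P(5,4) = 1800. Total = 2520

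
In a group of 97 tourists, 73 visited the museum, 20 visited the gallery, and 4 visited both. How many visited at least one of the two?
|A∪B| = |A| + |B| - |A∩B| = 73 + 20 - 4 = 89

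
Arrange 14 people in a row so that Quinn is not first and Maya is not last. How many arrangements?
By inclusion-exclusion: 14! - 2×(14-1)! + (14-2)! = 87178291200 - 12454041600 + 479001600 = 75203251200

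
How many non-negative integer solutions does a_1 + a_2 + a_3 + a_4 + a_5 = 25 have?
C(25+5-1, 5-1) = C(29, 4) = 23751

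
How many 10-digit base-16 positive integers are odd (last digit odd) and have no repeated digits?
Last∈{1,3,5,7,9,11,13,15}. Last=0: 0. Last nonzero: 8×14×P(14,8) = 13561067520. Total = 13561067520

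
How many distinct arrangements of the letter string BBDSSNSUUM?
10! / (2! × 1! × 1! × 1! × 3! × 2!) = 151200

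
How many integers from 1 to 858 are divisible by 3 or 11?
⌊858/3⌋ + ⌊858/11⌋ - ⌊858/33⌋ = 286 + 78 - 26 = 338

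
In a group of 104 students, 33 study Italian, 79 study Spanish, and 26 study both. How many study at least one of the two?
|A∪B| = |A| + |B| - |A∩B| = 33 + 79 - 26 = 86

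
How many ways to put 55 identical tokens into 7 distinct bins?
C(55+7-1, 7-1) = C(61, 6) = 55525372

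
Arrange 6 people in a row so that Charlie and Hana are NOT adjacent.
Total - adjacent = 6! - (6-1)!×2 = 720 - 240 = 480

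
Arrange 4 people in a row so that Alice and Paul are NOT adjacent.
Total - adjacent = 4! - (4-1)!×2 = 24 - 12 = 12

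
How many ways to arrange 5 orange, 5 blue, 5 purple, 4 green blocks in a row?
19! / (5! × 5! × 5! × 4!) = 2933186256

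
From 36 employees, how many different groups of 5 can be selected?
C(36,5) = 36!/(5!×31!) = 376992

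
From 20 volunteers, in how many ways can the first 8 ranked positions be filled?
P(20,8) = 20!/(20-8)! = 5079110400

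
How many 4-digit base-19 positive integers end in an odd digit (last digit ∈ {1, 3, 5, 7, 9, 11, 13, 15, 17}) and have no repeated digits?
Last∈{1,3,5,7,9,11,13,15,17}. Last=0: 0. Last nonzero: 9×17×P(17,2) = 41616. Total = 41616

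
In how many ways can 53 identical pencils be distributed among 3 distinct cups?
C(53+3-1, 3-1) = C(55, 2) = 1485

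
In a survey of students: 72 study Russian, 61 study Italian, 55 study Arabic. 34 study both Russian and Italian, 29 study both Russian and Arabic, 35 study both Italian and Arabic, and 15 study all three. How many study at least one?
|A∪B∪C| = 72+61+55-34-29-35+15 = 105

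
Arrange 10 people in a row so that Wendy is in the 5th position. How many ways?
Fix one position: (10-1)! = 362880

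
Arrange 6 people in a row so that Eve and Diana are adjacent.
Treat as block: (6-1)! × 2! = 120 × 2 = 240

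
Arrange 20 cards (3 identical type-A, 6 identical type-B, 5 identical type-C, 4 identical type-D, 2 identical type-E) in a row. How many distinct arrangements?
20! / (3! × 6! × 5! × 4! × 2!) = 97772875200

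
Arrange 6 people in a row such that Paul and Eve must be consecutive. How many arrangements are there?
Treat the 2 as one block: (6-2+1)! × 2! = 120 × 2 = 240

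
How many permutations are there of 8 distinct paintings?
8! = 40320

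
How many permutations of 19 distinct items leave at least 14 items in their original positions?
Exactly j fixed points: C(19,j)·!(19-j); sum over j ≥ 14 (derangement numbers via !m = (m-1)·(!(m-1) + !(m-2)): !0..!5 = 1, 0, 1, 2, 9, 44). Σ_{j=14}^{19} C(19,j)·!(19-j) = C(19,14)·!5 + C(19,15)·!4 + C(19,16)·!3 + C(19,17)·!2 + C(19,18)·!1 + C(19,19)·!0 = 11628·44 + 3876·9 + 969·2 + 171·1 + 19·0 + 1·1 = 548626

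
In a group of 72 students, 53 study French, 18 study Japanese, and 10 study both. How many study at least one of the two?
|A∪B| = |A| + |B| - |A∩B| = 53 + 18 - 10 = 61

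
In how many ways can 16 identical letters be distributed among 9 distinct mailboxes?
C(16+9-1, 9-1) = C(24, 8) = 735471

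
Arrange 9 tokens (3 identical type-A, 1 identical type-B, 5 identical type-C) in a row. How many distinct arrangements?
9! / (3! × 1! × 5!) = 504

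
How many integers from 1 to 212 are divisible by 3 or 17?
⌊212/3⌋ + ⌊212/17⌋ - ⌊212/51⌋ = 70 + 12 - 4 = 78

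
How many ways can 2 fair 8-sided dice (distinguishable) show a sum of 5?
Coefficient of x^5 in (x + x² + ... + x^8)^2. By inclusion-exclusion on dice exceeding 8: Σ_j (-1)^j C(2,j)·C(5-1-8j, 1) = C(2,0)·C(4,1) = 1·4 = 4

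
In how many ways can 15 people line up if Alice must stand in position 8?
Fix one position: (15-1)! = 87178291200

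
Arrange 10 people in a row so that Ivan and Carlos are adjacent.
Treat as block: (10-1)! × 2! = 362880 × 2 = 725760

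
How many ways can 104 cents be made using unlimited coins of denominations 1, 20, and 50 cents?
Coefficient of x^104 in 1/(1-x^1) · 1/(1-x^20) · 1/(1-x^50). Case on j = number of 50-cent coins (j = 0..2); remainder r = 104 - 50j is made from {1,20} in ⌊r/20⌋+1 ways. r = 104, 54, 4 → 6 + 3 + 1 = 10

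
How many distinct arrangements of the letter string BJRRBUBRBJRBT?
13! / (1! × 1! × 2! × 5! × 4!) = 1081080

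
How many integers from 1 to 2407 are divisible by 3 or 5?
⌊2407/3⌋ + ⌊2407/5⌋ - ⌊2407/15⌋ = 802 + 481 - 160 = 1123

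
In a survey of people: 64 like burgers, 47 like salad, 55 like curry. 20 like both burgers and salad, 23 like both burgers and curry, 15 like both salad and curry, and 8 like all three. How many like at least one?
|A∪B∪C| = 64+47+55-20-23-15+8 = 116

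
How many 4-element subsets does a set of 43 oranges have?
C(43,4) = 43!/(4!×39!) = 123410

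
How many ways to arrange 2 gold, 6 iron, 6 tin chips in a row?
14! / (2! × 6! × 6!) = 84084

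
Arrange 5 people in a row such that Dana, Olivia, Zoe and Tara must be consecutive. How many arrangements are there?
Treat the 4 as one block: (5-4+1)! × 4! = 2 × 24 = 48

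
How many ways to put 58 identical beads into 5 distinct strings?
C(58+5-1, 5-1) = C(62, 4) = 557845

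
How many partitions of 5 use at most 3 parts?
By conjugation, equals partitions of 5 into parts ≤ 3. Let r_j(i) = number of partitions of i into parts ≤ j, for i = 0..5. r_1(i) = 1 for all i; r_j(i) = r_{j-1}(i) + r_j(i-j). Rows j = 2..3: ≤2: 1 1 2 2 3 3; ≤3: 1 1 2 3 4 5. r_3(5) = 5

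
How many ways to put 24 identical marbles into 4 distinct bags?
C(24+4-1, 4-1) = C(27, 3) = 2925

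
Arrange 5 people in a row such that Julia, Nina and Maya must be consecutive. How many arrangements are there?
Treat the 3 as one block: (5-3+1)! × 3! = 6 × 6 = 36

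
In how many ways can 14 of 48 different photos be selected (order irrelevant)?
C(48,14) = 48!/(14!×34!) = 482320623240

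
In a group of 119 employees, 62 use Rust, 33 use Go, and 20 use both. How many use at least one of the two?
|A∪B| = |A| + |B| - |A∩B| = 62 + 33 - 20 = 75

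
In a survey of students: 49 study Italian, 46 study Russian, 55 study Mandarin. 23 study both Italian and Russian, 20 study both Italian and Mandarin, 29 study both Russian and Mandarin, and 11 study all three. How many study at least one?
|A∪B∪C| = 49+46+55-23-20-29+11 = 89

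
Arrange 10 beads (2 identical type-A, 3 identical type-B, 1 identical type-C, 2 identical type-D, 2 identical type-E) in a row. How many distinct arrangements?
10! / (2! × 3! × 1! × 2! × 2!) = 75600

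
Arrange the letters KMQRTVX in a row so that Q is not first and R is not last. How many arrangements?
By inclusion-exclusion: 7! - 2×(7-1)! + (7-2)! = 5040 - 1440 + 120 = 3720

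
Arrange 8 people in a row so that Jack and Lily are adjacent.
Treat as block: (8-1)! × 2! = 5040 × 2 = 10080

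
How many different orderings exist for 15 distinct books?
15! = 1307674368000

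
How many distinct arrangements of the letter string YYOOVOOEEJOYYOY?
15! / (2! × 5! × 6! × 1! × 1!) = 7567560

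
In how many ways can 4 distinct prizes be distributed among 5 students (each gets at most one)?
P(5,4) = 5!/(5-4)! = 120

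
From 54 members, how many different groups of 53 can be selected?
C(54,53) = 54!/(53!×1!) = 54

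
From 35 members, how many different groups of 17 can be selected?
C(35,17) = 35!/(17!×18!) = 4537567650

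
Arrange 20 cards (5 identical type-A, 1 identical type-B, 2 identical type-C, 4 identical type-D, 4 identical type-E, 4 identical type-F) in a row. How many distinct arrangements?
20! / (5! × 1! × 2! × 4! × 4! × 4!) = 733296564000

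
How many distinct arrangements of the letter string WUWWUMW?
7! / (1! × 4! × 2!) = 105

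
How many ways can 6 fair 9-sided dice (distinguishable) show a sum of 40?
Coefficient of x^40 in (x + x² + ... + x^9)^6. By inclusion-exclusion on dice exceeding 9: Σ_j (-1)^j C(6,j)·C(40-1-9j, 5) = C(6,0)·C(39,5) - C(6,1)·C(30,5) + C(6,2)·C(21,5) - C(6,3)·C(12,5) = 1·575757 - 6·142506 + 15·20349 - 20·792 = 10116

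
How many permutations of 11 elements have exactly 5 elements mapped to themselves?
Choose the 5 fixed points C(11,5) = 462, derange the rest: !6 = Σ_{j=0}^{6} (-1)^j·6!/j! = 720 - 720 + 360 - 120 + 30 - 6 + 1 = 265. Product = 462 × 265 = 122430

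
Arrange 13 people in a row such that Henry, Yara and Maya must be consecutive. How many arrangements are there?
Treat the 3 as one block: (13-3+1)! × 3! = 39916800 × 6 = 239500800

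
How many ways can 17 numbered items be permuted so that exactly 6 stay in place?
Choose the 6 fixed points C(17,6) = 12376, derange the rest: !11 = Σ_{j=0}^{11} (-1)^j·11!/j! = 39916800 - 39916800 + 19958400 - 6652800 + 1663200 - 332640 + 55440 - 7920 + 990 - 110 + 11 - 1 = 14684570. Product = 12376 × 14684570 = 181736238320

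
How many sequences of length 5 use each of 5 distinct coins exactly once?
5! = 120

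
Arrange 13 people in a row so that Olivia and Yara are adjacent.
Treat as block: (13-1)! × 2! = 479001600 × 2 = 958003200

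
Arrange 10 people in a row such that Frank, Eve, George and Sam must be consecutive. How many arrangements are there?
Treat the 4 as one block: (10-4+1)! × 4! = 5040 × 24 = 120960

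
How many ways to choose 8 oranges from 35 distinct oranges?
C(35,8) = 35!/(8!×27!) = 23535820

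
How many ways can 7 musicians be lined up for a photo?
7! = 5040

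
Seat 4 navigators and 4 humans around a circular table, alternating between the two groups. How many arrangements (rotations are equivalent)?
Fix one of the navigators: (4-1)! ways for the remaining navigators, × 4! ways for the humans = 6 × 24 = 144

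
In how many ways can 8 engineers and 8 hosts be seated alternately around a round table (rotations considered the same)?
Fix one of the engineers: (8-1)! ways for the remaining engineers, × 8! ways for the hosts = 5040 × 40320 = 203212800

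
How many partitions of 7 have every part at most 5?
Let r_j(i) = number of partitions of i into parts ≤ j, for i = 0..7. r_1(i) = 1 for all i; r_j(i) = r_{j-1}(i) + r_j(i-j). Rows j = 2..5: ≤2: 1 1 2 2 3 3 4 4; ≤3: 1 1 2 3 4 5 7 8; ≤4: 1 1 2 3 5 6 9 11; ≤5: 1 1 2 3 5 7 10 13. r_5(7) = 13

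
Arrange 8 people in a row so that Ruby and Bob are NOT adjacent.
Total - adjacent = 8! - (8-1)!×2 = 40320 - 10080 = 30240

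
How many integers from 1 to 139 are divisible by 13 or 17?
⌊139/13⌋ + ⌊139/17⌋ - ⌊139/221⌋ = 10 + 8 - 0 = 18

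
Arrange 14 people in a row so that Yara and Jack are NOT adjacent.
Total - adjacent = 14! - (14-1)!×2 = 87178291200 - 12454041600 = 74724249600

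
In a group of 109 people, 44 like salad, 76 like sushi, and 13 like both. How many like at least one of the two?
|A∪B| = |A| + |B| - |A∩B| = 44 + 76 - 13 = 107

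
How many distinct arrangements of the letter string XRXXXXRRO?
9! / (3! × 1! × 5!) = 504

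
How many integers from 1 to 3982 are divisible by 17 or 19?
⌊3982/17⌋ + ⌊3982/19⌋ - ⌊3982/323⌋ = 234 + 209 - 12 = 431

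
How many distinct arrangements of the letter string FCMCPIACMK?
10! / (1! × 1! × 1! × 1! × 3! × 2! × 1!) = 302400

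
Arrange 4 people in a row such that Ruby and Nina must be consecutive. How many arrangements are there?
Treat the 2 as one block: (4-2+1)! × 2! = 6 × 2 = 12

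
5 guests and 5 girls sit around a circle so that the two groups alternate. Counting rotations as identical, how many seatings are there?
Fix one of the guests: (5-1)! ways for the remaining guests, × 5! ways for the girls = 24 × 120 = 2880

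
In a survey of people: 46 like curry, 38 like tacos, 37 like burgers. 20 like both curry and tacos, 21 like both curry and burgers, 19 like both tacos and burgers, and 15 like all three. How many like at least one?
|A∪B∪C| = 46+38+37-20-21-19+15 = 76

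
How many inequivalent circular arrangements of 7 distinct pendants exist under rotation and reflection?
(7-1)!/2 = 720/2 = 360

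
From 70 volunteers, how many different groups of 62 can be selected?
C(70,62) = 70!/(62!×8!) = 9440350920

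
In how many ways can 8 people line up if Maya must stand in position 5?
Fix one position: (8-1)! = 5040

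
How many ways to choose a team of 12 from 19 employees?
C(19,12) = 19!/(12!×7!) = 50388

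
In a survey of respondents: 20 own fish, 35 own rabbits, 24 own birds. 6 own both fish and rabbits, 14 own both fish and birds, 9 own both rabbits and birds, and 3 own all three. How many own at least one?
|A∪B∪C| = 20+35+24-6-14-9+3 = 53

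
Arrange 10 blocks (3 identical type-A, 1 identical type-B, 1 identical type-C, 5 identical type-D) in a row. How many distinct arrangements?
10! / (3! × 1! × 1! × 5!) = 5040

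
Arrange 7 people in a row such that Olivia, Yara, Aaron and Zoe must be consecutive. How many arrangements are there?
Treat the 4 as one block: (7-4+1)! × 4! = 24 × 24 = 576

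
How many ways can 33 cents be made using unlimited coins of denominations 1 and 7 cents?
Coefficient of x^33 in 1/(1-x^1) · 1/(1-x^7). Use j coins of 7 for j = 0..⌊33/7⌋ = 4, the rest in 1s: 4 + 1 = 5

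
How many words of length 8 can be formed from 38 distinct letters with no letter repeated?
P(38,8) = 38!/(38-8)! = 1971788797440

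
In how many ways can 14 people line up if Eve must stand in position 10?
Fix one position: (14-1)! = 6227020800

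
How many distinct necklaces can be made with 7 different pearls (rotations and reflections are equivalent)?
(7-1)!/2 = 720/2 = 360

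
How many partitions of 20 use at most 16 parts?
By conjugation, equals partitions of 20 into parts ≤ 16. Let r_j(i) = number of partitions of i into parts ≤ j, for i = 0..20. r_1(i) = 1 for all i; r_j(i) = r_{j-1}(i) + r_j(i-j). Rows j = 2..16: ≤2: 1 1 2 2 3 3 4 4 5 5 6 6 7 7 8 8 9 9 10 10 11; ≤3: 1 1 2 3 4 5 7 8 10 12 14 16 19 21 24 27 30 33 37 40 44; ≤4: 1 1 2 3 5 6 9 11 15 18 23 27 34 39 47 54 64 72 84 94 108; ≤5: 1 1 2 3 5 7 10 13 18 23 30 37 47 57 70 84 101 119 141 164 192; ≤6: 1 1 2 3 5 7 11 14 20 26 35 44 58 71 90 110 136 163 199 235 282; ≤7: 1 1 2 3 5 7 11 15 21 28 38 49 65 82 105 131 164 201 248 300 364; ≤8: 1 1 2 3 5 7 11 15 22 29 40 52 70 89 116 146 186 230 288 352 434; ≤9: 1 1 2 3 5 7 11 15 22 30 41 54 73 94 123 157 201 252 318 393 488; ≤10: 1 1 2 3 5 7 11 15 22 30 42 55 75 97 128 164 212 267 340 423 530; ≤11: 1 1 2 3 5 7 11 15 22 30 42 56 76 99 131 169 219 278 355 445 560; ≤12: 1 1 2 3 5 7 11 15 22 30 42 56 77 100 133 172 224 285 366 460 582; ≤13: 1 1 2 3 5 7 11 15 22 30 42 56 77 101 134 174 227 290 373 471 597; ≤14: 1 1 2 3 5 7 11 15 22 30 42 56 77 101 135 175 229 293 378 478 608; ≤15: 1 1 2 3 5 7 11 15 22 30 42 56 77 101 135 176 230 295 381 483 615; ≤16: 1 1 2 3 5 7 11 15 22 30 42 56 77 101 135 176 231 296 383 486 620. r_16(20) = 620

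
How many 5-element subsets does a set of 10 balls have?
C(10,5) = 10!/(5!×5!) = 252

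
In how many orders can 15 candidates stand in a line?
15! = 1307674368000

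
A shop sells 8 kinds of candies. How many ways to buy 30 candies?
C(30+8-1, 8-1) = C(37, 7) = 10295472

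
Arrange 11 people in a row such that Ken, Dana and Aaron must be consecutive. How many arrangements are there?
Treat the 3 as one block: (11-3+1)! × 3! = 362880 × 6 = 2177280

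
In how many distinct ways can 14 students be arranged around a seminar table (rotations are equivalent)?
Circular: fix one position, arrange the rest. (14-1)! = 6227020800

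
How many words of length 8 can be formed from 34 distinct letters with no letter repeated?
P(34,8) = 34!/(34-8)! = 732058145280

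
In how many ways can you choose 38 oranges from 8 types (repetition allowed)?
C(38+8-1, 8-1) = C(45, 7) = 45379620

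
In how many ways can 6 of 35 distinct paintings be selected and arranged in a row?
P(35,6) = 35!/(35-6)! = 1168675200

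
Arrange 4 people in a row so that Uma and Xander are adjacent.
Treat as block: (4-1)! × 2! = 6 × 2 = 12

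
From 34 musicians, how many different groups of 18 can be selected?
C(34,18) = 34!/(18!×16!) = 2203961430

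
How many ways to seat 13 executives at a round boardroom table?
Circular: fix one position, arrange the rest. (13-1)! = 479001600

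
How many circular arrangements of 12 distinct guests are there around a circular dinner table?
Circular: fix one position, arrange the rest. (12-1)! = 39916800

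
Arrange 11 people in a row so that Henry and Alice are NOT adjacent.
Total - adjacent = 11! - (11-1)!×2 = 39916800 - 7257600 = 32659200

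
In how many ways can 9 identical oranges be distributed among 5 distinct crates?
C(9+5-1, 5-1) = C(13, 4) = 715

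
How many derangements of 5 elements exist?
!5 = Σ_{j=0}^{5} (-1)^j·5!/j! = 120 - 120 + 60 - 20 + 5 - 1 = 44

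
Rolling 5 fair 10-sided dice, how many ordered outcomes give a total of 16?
Coefficient of x^16 in (x + x² + ... + x^10)^5. By inclusion-exclusion on dice exceeding 10: Σ_j (-1)^j C(5,j)·C(16-1-10j, 4) = C(5,0)·C(15,4) - C(5,1)·C(5,4) = 1·1365 - 5·5 = 1340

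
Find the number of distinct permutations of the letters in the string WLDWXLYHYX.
10! / (2! × 2! × 1! × 2! × 2! × 1!) = 226800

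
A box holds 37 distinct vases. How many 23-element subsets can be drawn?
C(37,23) = 37!/(23!×14!) = 6107086800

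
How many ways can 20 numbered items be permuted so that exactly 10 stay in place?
Choose the 10 fixed points C(20,10) = 184756, derange the rest: !10 = Σ_{j=0}^{10} (-1)^j·10!/j! = 3628800 - 3628800 + 1814400 - 604800 + 151200 - 30240 + 5040 - 720 + 90 - 10 + 1 = 1334961. Product = 184756 × 1334961 = 246642054516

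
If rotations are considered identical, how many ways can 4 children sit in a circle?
Circular: fix one position, arrange the rest. (4-1)! = 6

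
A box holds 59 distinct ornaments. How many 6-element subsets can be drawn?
C(59,6) = 59!/(6!×53!) = 45057474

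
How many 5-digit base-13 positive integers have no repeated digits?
First digit: 12 choices (nonzero). Then descending: 12 × 12 × 11 × 10 × 9 = 142560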